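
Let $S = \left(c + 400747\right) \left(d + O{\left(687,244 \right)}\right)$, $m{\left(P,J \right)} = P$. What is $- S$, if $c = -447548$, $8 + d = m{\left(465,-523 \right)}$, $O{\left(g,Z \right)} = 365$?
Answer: $38470422$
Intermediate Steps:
$d = 457$ ($d = -8 + 465 = 457$)
$S = -38470422$ ($S = \left(-447548 + 400747\right) \left(457 + 365\right) = \left(-46801\right) 822 = -38470422$)
$- S = \left(-1\right) \left(-38470422\right) = 38470422$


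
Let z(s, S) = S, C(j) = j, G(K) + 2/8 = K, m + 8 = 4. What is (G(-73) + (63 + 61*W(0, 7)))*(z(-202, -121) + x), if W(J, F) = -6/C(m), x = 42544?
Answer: 13787475/4 ≈ 3.4469e+6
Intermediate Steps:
m = -4 (m = -8 + 4 = -4)
G(K) = -1/4 + K
W(J, F) = 3/2 (W(J, F) = -6/(-4) = -6*(-1/4) = 3/2)
(G(-73) + (63 + 61*W(0, 7)))*(z(-202, -121) + x) = ((-1/4 - 73) + (63 + 61*(3/2)))*(-121 + 42544) = (-293/4 + (63 + 183/2))*42423 = (-293/4 + 309/2)*42423 = (325/4)*42423 = 13787475/4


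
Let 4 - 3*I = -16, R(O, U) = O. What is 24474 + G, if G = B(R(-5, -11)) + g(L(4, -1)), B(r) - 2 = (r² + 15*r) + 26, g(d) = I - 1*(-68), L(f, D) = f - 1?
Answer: 73580/3 ≈ 24527.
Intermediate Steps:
I = 20/3 (I = 4/3 - ⅓*(-16) = 4/3 + 16/3 = 20/3 ≈ 6.6667)
L(f, D) = -1 + f
g(d) = 224/3 (g(d) = 20/3 - 1*(-68) = 20/3 + 68 = 224/3)
B(r) = 28 + r² + 15*r (B(r) = 2 + ((r² + 15*r) + 26) = 2 + (26 + r² + 15*r) = 28 + r² + 15*r)
G = 158/3 (G = (28 + (-5)² + 15*(-5)) + 224/3 = (28 + 25 - 75) + 224/3 = -22 + 224/3 = 158/3 ≈ 52.667)
24474 + G = 24474 + 158/3 = 73580/3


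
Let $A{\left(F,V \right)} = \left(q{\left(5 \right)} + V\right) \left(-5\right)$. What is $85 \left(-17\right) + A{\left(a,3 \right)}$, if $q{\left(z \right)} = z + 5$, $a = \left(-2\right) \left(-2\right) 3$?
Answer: $-1510$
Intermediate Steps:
$a = 12$ ($a = 4 \cdot 3 = 12$)
$q{\left(z \right)} = 5 + z$
$A{\left(F,V \right)} = -50 - 5 V$ ($A{\left(F,V \right)} = \left(\left(5 + 5\right) + V\right) \left(-5\right) = \left(10 + V\right) \left(-5\right) = -50 - 5 V$)
$85 \left(-17\right) + A{\left(a,3 \right)} = 85 \left(-17\right) - 65 = -1445 - 65 = -1510$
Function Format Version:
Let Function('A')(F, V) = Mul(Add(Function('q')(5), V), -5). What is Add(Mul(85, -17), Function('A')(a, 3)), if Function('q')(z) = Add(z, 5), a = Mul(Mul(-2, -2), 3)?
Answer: -1510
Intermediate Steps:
a = 12 (a = Mul(4, 3) = 12)
Function('q')(z) = Add(5, z)
Function('A')(F, V) = Add(-50, Mul(-5, V)) (Function('A')(F, V) = Mul(Add(Add(5, 5), V), -5) = Mul(Add(10, V), -5) = Add(-50, Mul(-5, V)))
Add(Mul(85, -17), Function('A')(a, 3)) = Add(Mul(85, -17), Add(-50, Mul(-5, 3))) = Add(-1445, Add(-50, -15)) = Add(-1445, -65) = -1510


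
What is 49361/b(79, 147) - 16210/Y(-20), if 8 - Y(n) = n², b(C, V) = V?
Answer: 221759/588 ≈ 377.14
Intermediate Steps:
Y(n) = 8 - n²
49361/b(79, 147) - 16210/Y(-20) = 49361/147 - 16210/(8 - 1*(-20)²) = 49361*(1/147) - 16210/(8 - 1*400) = 49361/147 - 16210/(8 - 400) = 49361/147 - 16210/(-392) = 49361/147 - 16210*(-1/392) = 49361/147 + 8105/196 = 221759/588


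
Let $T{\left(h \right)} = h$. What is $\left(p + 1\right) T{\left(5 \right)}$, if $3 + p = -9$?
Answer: $-55$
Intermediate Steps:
$p = -12$ ($p = -3 - 9 = -12$)
$\left(p + 1\right) T{\left(5 \right)} = \left(-12 + 1\right) 5 = \left(-11\right) 5 = -55$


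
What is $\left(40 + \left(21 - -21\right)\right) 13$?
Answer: $1066$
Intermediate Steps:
$\left(40 + \left(21 - -21\right)\right) 13 = \left(40 + \left(21 + 21\right)\right) 13 = \left(40 + 42\right) 13 = 82 \cdot 13 = 1066$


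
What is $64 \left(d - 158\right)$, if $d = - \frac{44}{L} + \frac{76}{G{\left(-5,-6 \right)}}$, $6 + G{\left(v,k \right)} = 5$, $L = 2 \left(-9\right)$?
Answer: $- \frac{133376}{9} \approx -14820.0$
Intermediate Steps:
$L = -18$
$G{\left(v,k \right)} = -1$ ($G{\left(v,k \right)} = -6 + 5 = -1$)
$d = - \frac{662}{9}$ ($d = - \frac{44}{-18} + \frac{76}{-1} = \left(-44\right) \left(- \frac{1}{18}\right) + 76 \left(-1\right) = \frac{22}{9} - 76 = - \frac{662}{9} \approx -73.556$)
$64 \left(d - 158\right) = 64 \left(- \frac{662}{9} - 158\right) = 64 \left(- \frac{2084}{9}\right) = - \frac{133376}{9}$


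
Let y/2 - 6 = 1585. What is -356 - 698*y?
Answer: -2221392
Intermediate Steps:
y = 3182 (y = 12 + 2*1585 = 12 + 3170 = 3182)
-356 - 698*y = -356 - 698*3182 = -356 - 2221036 = -2221392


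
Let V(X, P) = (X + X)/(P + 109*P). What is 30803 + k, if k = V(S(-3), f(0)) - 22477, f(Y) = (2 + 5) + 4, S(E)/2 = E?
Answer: 5037224/605 ≈ 8326.0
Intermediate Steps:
S(E) = 2*E
f(Y) = 11 (f(Y) = 7 + 4 = 11)
V(X, P) = X/(55*P) (V(X, P) = (2*X)/((110*P)) = (2*X)*(1/(110*P)) = X/(55*P))
k = -13598591/605 (k = (1/55)*(2*(-3))/11 - 22477 = (1/55)*(-6)*(1/11) - 22477 = -6/605 - 22477 = -13598591/605 ≈ -22477.)
30803 + k = 30803 - 13598591/605 = 5037224/605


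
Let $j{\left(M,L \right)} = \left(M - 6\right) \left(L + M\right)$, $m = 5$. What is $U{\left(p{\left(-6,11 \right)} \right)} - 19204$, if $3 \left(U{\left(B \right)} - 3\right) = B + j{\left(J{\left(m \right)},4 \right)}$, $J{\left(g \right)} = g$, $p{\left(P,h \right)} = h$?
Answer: $- \frac{57601}{3} \approx -19200.0$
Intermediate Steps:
$j{\left(M,L \right)} = \left(-6 + M\right) \left(L + M\right)$
$U{\left(B \right)} = \frac{B}{3}$ ($U{\left(B \right)} = 3 + \frac{B + \left(5^{2} - 24 - 30 + 4 \cdot 5\right)}{3} = 3 + \frac{B + \left(25 - 24 - 30 + 20\right)}{3} = 3 + \frac{B - 9}{3} = 3 + \frac{-9 + B}{3} = 3 + \left(-3 + \frac{B}{3}\right) = \frac{B}{3}$)
$U{\left(p{\left(-6,11 \right)} \right)} - 19204 = \frac{1}{3} \cdot 11 - 19204 = \frac{11}{3} - 19204 = - \frac{57601}{3}$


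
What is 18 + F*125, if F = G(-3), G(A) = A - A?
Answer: 18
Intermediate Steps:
G(A) = 0
F = 0
18 + F*125 = 18 + 0*125 = 18 + 0 = 18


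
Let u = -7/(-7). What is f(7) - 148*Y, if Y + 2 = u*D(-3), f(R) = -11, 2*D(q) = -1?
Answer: 359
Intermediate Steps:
D(q) = -½ (D(q) = (½)*(-1) = -½)
u = 1 (u = -7*(-⅐) = 1)
Y = -5/2 (Y = -2 + 1*(-½) = -2 - ½ = -5/2 ≈ -2.5000)
f(7) - 148*Y = -11 - 148*(-5/2) = -11 + 370 = 359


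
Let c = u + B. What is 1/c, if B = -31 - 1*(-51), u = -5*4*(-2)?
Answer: 1/60 ≈ 0.016667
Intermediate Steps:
u = 40 (u = -20*(-2) = 40)
B = 20 (B = -31 + 51 = 20)
c = 60 (c = 40 + 20 = 60)
1/c = 1/60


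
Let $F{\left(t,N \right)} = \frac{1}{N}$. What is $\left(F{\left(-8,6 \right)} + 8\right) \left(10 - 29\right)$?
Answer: $- \frac{931}{6} \approx -155.17$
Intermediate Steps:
$\left(F{\left(-8,6 \right)} + 8\right) \left(10 - 29\right) = \left(\frac{1}{6} + 8\right) \left(10 - 29\right) = \left(\frac{1}{6} + 8\right) \left(-19\right) = \frac{49}{6} \left(-19\right) = - \frac{931}{6}$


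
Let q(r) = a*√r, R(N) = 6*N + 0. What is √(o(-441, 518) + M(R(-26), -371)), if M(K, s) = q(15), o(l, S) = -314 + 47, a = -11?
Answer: √(-267 - 11*√15) ≈ 17.596*I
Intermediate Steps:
o(l, S) = -267
R(N) = 6*N
q(r) = -11*√r
M(K, s) = -11*√15
√(o(-441, 518) + M(R(-26), -371)) = √(-267 - 11*√15)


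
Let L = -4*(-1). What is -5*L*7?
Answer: -140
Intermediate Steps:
L = 4
-5*L*7 = -5*4*7 = -20*7 = -140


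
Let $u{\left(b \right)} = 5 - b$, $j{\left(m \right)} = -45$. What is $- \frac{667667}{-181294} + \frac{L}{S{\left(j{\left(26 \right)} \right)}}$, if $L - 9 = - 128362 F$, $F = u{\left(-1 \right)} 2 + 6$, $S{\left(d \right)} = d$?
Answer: $\frac{46545677897}{906470} \approx 51348.0$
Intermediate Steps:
$F = 18$ ($F = \left(5 - -1\right) 2 + 6 = \left(5 + 1\right) 2 + 6 = 6 \cdot 2 + 6 = 12 + 6 = 18$)
$L = -2310507$ ($L = 9 - 2310516 = -2310507$)
$- \frac{667667}{-181294} + \frac{L}{S{\left(j{\left(26 \right)} \right)}} = - \frac{667667}{-181294} - \frac{2310507}{-45} = \left(-667667\right) \left(- \frac{1}{181294}\right) - - \frac{256723}{5} = \frac{667667}{181294} + \frac{256723}{5} = \frac{46545677897}{906470}$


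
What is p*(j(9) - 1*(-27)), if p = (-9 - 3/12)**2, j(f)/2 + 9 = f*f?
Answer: 234099/16 ≈ 14631.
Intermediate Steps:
j(f) = -18 + 2*f**2 (j(f) = -18 + 2*(f*f) = -18 + 2*f**2)
p = 1369/16 (p = (-9 - 3*1/12)**2 = (-9 - 1/4)**2 = (-37/4)**2 = 1369/16 ≈ 85.563)
p*(j(9) - 1*(-27)) = 1369*((-18 + 2*9**2) - 1*(-27))/16 = 1369*((-18 + 2*81) + 27)/16 = 1369*((-18 + 162) + 27)/16 = 1369*(144 + 27)/16 = (1369/16)*171 = 234099/16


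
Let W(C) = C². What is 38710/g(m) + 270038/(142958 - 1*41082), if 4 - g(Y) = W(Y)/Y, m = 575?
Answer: -1894714131/29085598 ≈ -65.143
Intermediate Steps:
g(Y) = 4 - Y (g(Y) = 4 - Y²/Y = 4 - Y)
38710/g(m) + 270038/(142958 - 1*41082) = 38710/(4 - 1*575) + 270038/(142958 - 1*41082) = 38710/(4 - 575) + 270038/(142958 - 41082) = 38710/(-571) + 270038/101876 = 38710*(-1/571) + 270038*(1/101876) = -38710/571 + 135019/50938 = -1894714131/29085598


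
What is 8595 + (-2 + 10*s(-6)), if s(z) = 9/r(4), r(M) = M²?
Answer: 68789/8 ≈ 8598.6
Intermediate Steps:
s(z) = 9/16 (s(z) = 9/(4²) = 9/16)
8595 + (-2 + 10*s(-6)) = 8595 + (-2 + 10*(9/16)) = 8595 + (-2 + 45/8) = 8595 + 29/8 = 68789/8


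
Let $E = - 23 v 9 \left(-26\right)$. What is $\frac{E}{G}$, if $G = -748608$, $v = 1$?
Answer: $- \frac{897}{124768} \approx -0.0071893$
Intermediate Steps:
$E = 5382$ ($E = - 23 \cdot 1 \cdot 9 \left(-26\right) = \left(-23\right) 9 \left(-26\right) = \left(-207\right) \left(-26\right) = 5382$)
$\frac{E}{G} = \frac{5382}{-748608} = 5382 \left(- \frac{1}{748608}\right) = - \frac{897}{124768}$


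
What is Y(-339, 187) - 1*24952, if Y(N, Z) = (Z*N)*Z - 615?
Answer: -11880058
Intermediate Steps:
Y(N, Z) = -615 + N*Z² (Y(N, Z) = (N*Z)*Z - 615 = N*Z² - 615 = -615 + N*Z²)
Y(-339, 187) - 1*24952 = (-615 - 339*187²) - 1*24952 = (-615 - 339*34969) - 24952 = (-615 - 11854491) - 24952 = -11855106 - 24952 = -11880058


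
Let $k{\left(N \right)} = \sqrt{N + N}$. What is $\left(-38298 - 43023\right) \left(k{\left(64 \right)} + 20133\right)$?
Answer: $-1637235693 - 650568 \sqrt{2} \approx -1.6382 \cdot 10^{9}$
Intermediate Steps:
$k{\left(N \right)} = \sqrt{2} \sqrt{N}$ ($k{\left(N \right)} = \sqrt{2 N} = \sqrt{2} \sqrt{N}$)
$\left(-38298 - 43023\right) \left(k{\left(64 \right)} + 20133\right) = \left(-38298 - 43023\right) \left(\sqrt{2} \sqrt{64} + 20133\right) = - 81321 \left(\sqrt{2} \cdot 8 + 20133\right) = - 81321 \left(8 \sqrt{2} + 20133\right) = - 81321 \left(20133 + 8 \sqrt{2}\right) = -1637235693 - 650568 \sqrt{2}$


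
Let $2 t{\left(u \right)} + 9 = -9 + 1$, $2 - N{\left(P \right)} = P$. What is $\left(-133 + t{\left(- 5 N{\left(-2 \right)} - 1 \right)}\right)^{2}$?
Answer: $\frac{80089}{4} \approx 20022.0$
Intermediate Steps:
$N{\left(P \right)} = 2 - P$
$t{\left(u \right)} = - \frac{17}{2}$ ($t{\left(u \right)} = - \frac{9}{2} + \frac{-9 + 1}{2} = - \frac{9}{2} + \frac{1}{2} \left(-8\right) = - \frac{9}{2} - 4 = - \frac{17}{2}$)
$\left(-133 + t{\left(- 5 N{\left(-2 \right)} - 1 \right)}\right)^{2} = \left(-133 - \frac{17}{2}\right)^{2} = \left(- \frac{283}{2}\right)^{2} = \frac{80089}{4}$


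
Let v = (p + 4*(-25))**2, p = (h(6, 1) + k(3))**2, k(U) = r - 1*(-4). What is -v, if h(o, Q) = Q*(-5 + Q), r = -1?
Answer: -9801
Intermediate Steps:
k(U) = 3 (k(U) = -1 - 1*(-4) = -1 + 4 = 3)
p = 1 (p = (1*(-5 + 1) + 3)**2 = (1*(-4) + 3)**2 = (-4 + 3)**2 = (-1)**2 = 1)
v = 9801 (v = (1 + 4*(-25))**2 = (1 - 100)**2 = (-99)**2 = 9801)
-v = -1*9801 = -9801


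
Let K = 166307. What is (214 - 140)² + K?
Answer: 171783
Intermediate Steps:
(214 - 140)² + K = (214 - 140)² + 166307 = 74² + 166307 = 5476 + 166307 = 171783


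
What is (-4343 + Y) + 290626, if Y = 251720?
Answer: 538003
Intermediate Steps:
(-4343 + Y) + 290626 = (-4343 + 251720) + 290626 = 247377 + 290626 = 538003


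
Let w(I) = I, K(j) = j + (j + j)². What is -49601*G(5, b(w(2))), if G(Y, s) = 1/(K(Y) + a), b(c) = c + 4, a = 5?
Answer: -49601/110 ≈ -450.92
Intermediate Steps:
K(j) = j + 4*j² (K(j) = j + (2*j)² = j + 4*j²)
b(c) = 4 + c
G(Y, s) = 1/(5 + Y*(1 + 4*Y)) (G(Y, s) = 1/(Y*(1 + 4*Y) + 5) = 1/(5 + Y*(1 + 4*Y)))
-49601*G(5, b(w(2))) = -49601/(5 + 5*(1 + 4*5)) = -49601/(5 + 5*(1 + 20)) = -49601/(5 + 5*21) = -49601/(5 + 105) = -49601/110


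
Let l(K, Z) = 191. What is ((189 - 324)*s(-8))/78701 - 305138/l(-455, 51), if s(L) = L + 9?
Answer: -24014691523/15031891 ≈ -1597.6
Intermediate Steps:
s(L) = 9 + L
((189 - 324)*s(-8))/78701 - 305138/l(-455, 51) = ((189 - 324)*(9 - 8))/78701 - 305138/191 = -135*1*(1/78701) - 305138*1/191 = -135*1/78701 - 305138/191 = -135/78701 - 305138/191 = -24014691523/15031891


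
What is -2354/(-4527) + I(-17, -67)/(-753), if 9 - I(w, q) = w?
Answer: 551620/1136277 ≈ 0.48546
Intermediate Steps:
I(w, q) = 9 - w
-2354/(-4527) + I(-17, -67)/(-753) = -2354/(-4527) + (9 - 1*(-17))/(-753) = -2354*(-1/4527) + (9 + 17)*(-1/753) = 2354/4527 + 26*(-1/753) = 2354/4527 - 26/753 = 551620/1136277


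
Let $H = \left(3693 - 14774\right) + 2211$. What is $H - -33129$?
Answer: $24259$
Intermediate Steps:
$H = -8870$ ($H = -11081 + 2211 = -8870$)
$H - -33129 = -8870 - -33129 = -8870 + 33129 = 24259$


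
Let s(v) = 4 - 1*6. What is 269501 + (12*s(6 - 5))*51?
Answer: 268277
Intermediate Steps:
s(v) = -2 (s(v) = 4 - 6 = -2)
269501 + (12*s(6 - 5))*51 = 269501 + (12*(-2))*51 = 269501 - 24*51 = 269501 - 1224 = 268277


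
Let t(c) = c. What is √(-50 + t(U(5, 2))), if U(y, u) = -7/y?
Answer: I*√1285/5 ≈ 7.1694*I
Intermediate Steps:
√(-50 + t(U(5, 2))) = √(-50 - 7/5) = √(-257/5) = I*√1285/5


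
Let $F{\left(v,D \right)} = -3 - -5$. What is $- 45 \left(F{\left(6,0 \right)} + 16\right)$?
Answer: $-810$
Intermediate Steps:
$F{\left(v,D \right)} = 2$ ($F{\left(v,D \right)} = -3 + 5 = 2$)
$- 45 \left(F{\left(6,0 \right)} + 16\right) = - 45 \left(2 + 16\right) = \left(-45\right) 18 = -810$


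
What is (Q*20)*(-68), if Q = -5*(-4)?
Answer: -27200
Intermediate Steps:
Q = 20
(Q*20)*(-68) = (20*20)*(-68) = 400*(-68) = -27200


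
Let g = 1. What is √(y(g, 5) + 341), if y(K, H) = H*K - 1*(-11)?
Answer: √357 ≈ 18.894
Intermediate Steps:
y(K, H) = 11 + H*K (y(K, H) = H*K + 11 = 11 + H*K)
√(y(g, 5) + 341) = √((11 + 5*1) + 341) = √((11 + 5) + 341) = √(16 + 341) = √357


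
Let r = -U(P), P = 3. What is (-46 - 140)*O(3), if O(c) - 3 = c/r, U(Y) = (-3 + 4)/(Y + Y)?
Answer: 2790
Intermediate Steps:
U(Y) = 1/(2*Y)
r = -⅙ (r = -1/(2*3) = -1*⅙ = -⅙ ≈ -0.16667)
O(c) = 3 - 6*c (O(c) = 3 + c/(-⅙) = 3 + c*(-6) = 3 - 6*c)
(-46 - 140)*O(3) = (-46 - 140)*(3 - 6*3) = -186*(3 - 18) = -186*(-15) = 2790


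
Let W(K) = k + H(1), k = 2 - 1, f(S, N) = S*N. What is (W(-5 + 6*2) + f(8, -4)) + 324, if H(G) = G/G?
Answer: 294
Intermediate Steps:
H(G) = 1
f(S, N) = N*S
k = 1
W(K) = 2 (W(K) = 1 + 1 = 2)
(W(-5 + 6*2) + f(8, -4)) + 324 = (2 - 4*8) + 324 = (2 - 32) + 324 = -30 + 324 = 294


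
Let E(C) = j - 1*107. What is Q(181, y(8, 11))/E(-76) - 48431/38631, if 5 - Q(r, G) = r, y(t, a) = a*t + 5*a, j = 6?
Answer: 1907525/3901731 ≈ 0.48889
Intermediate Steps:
y(t, a) = 5*a + a*t
Q(r, G) = 5 - r
E(C) = -101 (E(C) = 6 - 1*107 = 6 - 107 = -101)
Q(181, y(8, 11))/E(-76) - 48431/38631 = (5 - 1*181)/(-101) - 48431/38631 = (5 - 181)*(-1/101) - 48431*1/38631 = -176*(-1/101) - 48431/38631 = 176/101 - 48431/38631 = 1907525/3901731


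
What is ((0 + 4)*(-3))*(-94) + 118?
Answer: 1246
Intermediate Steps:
((0 + 4)*(-3))*(-94) + 118 = (4*(-3))*(-94) + 118 = -12*(-94) + 118 = 1128 + 118 = 1246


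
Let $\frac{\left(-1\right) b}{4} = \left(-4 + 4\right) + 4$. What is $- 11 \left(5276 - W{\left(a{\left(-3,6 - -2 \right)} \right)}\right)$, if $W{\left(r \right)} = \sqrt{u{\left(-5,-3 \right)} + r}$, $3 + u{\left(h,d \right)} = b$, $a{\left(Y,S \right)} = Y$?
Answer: $-58036 + 11 i \sqrt{22} \approx -58036.0 + 51.595 i$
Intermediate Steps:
$b = -16$ ($b = - 4 \left(\left(-4 + 4\right) + 4\right) = - 4 \left(0 + 4\right) = \left(-4\right) 4 = -16$)
$u{\left(h,d \right)} = -19$ ($u{\left(h,d \right)} = -3 - 16 = -19$)
$W{\left(r \right)} = \sqrt{-19 + r}$
$- 11 \left(5276 - W{\left(a{\left(-3,6 - -2 \right)} \right)}\right) = - 11 \left(5276 - \sqrt{-19 - 3}\right) = - 11 \left(5276 - \sqrt{-22}\right) = - 11 \left(5276 - i \sqrt{22}\right) = -58036 + 11 i \sqrt{22}$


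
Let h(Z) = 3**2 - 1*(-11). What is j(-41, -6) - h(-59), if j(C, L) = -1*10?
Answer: -30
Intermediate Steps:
j(C, L) = -10
h(Z) = 20 (h(Z) = 9 + 11 = 20)
j(-41, -6) - h(-59) = -10 - 1*20 = -10 - 20 = -30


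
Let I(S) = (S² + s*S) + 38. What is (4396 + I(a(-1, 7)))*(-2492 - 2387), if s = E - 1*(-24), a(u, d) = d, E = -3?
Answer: -22589770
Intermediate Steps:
s = 21 (s = -3 - 1*(-24) = -3 + 24 = 21)
I(S) = 38 + S² + 21*S (I(S) = (S² + 21*S) + 38 = 38 + S² + 21*S)
(4396 + I(a(-1, 7)))*(-2492 - 2387) = (4396 + (38 + 7² + 21*7))*(-2492 - 2387) = (4396 + (38 + 49 + 147))*(-4879) = (4396 + 234)*(-4879) = 4630*(-4879) = -22589770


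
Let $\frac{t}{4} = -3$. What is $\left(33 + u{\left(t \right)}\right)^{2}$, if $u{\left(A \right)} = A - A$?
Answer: $1089$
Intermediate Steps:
$t = -12$ ($t = 4 \left(-3\right) = -12$)
$u{\left(A \right)} = 0$
$\left(33 + u{\left(t \right)}\right)^{2} = \left(33 + 0\right)^{2} = 33^{2} = 1089$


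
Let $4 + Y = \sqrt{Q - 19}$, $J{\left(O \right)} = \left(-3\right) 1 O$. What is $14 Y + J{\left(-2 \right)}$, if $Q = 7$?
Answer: $-50 + 28 i \sqrt{3} \approx -50.0 + 48.497 i$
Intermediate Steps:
$J{\left(O \right)} = - 3 O$
$Y = -4 + 2 i \sqrt{3}$ ($Y = -4 + \sqrt{7 - 19} = -4 + \sqrt{-12} = -4 + 2 i \sqrt{3} \approx -4.0 + 3.4641 i$)
$14 Y + J{\left(-2 \right)} = 14 \left(-4 + 2 i \sqrt{3}\right) - -6 = \left(-56 + 28 i \sqrt{3}\right) + 6 = -50 + 28 i \sqrt{3}$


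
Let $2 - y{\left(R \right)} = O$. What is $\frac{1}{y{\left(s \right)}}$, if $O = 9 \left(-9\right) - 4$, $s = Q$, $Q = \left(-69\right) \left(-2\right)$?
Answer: $\frac{1}{87} \approx 0.011494$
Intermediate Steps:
$Q = 138$
$s = 138$
$O = -85$ ($O = -81 - 4 = -85$)
$y{\left(R \right)} = 87$ ($y{\left(R \right)} = 2 - -85 = 2 + 85 = 87$)
$\frac{1}{y{\left(s \right)}} = \frac{1}{87}$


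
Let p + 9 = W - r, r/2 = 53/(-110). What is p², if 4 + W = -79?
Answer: 25070049/3025 ≈ 8287.6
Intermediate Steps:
W = -83 (W = -4 - 79 = -83)
r = -53/55 (r = 2*(53/(-110)) = 2*(53*(-1/110)) = 2*(-53/110) = -53/55 ≈ -0.96364)
p = -5007/55 (p = -9 + (-83 - 1*(-53/55)) = -9 + (-83 + 53/55) = -9 - 4512/55 = -5007/55 ≈ -91.036)
p² = (-5007/55)² = 25070049/3025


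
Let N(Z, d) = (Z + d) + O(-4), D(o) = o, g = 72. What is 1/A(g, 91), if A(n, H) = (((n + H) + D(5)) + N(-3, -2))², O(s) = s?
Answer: 1/25281 ≈ 3.9555e-5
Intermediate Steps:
N(Z, d) = -4 + Z + d (N(Z, d) = (Z + d) - 4 = -4 + Z + d)
A(n, H) = (-4 + H + n)² (A(n, H) = (((n + H) + 5) + (-4 - 3 - 2))² = (((H + n) + 5) - 9)² = ((5 + H + n) - 9)² = (-4 + H + n)²)
1/A(g, 91) = 1/((-4 + 91 + 72)²) = 1/(159²) = 1/25281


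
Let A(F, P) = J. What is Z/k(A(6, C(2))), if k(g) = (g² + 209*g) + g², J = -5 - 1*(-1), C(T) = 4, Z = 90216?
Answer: -7518/67 ≈ -112.21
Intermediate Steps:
J = -4 (J = -5 + 1 = -4)
A(F, P) = -4
k(g) = 2*g² + 209*g
Z/k(A(6, C(2))) = 90216/((-4*(209 + 2*(-4)))) = 90216/((-4*(209 - 8))) = 90216/((-4*201)) = 90216/(-804) = 90216*(-1/804) = -7518/67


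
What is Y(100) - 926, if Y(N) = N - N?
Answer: -926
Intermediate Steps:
Y(N) = 0
Y(100) - 926 = 0 - 926 = -926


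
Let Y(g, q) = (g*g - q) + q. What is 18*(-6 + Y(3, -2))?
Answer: 54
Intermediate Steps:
Y(g, q) = g² (Y(g, q) = (g² - q) + q = g²)
18*(-6 + Y(3, -2)) = 18*(-6 + 3²) = 18*(-6 + 9) = 18*3 = 54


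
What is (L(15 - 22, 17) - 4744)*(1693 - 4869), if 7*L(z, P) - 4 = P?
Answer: 15057416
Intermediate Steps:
L(z, P) = 4/7 + P/7
(L(15 - 22, 17) - 4744)*(1693 - 4869) = ((4/7 + (1/7)*17) - 4744)*(1693 - 4869) = ((4/7 + 17/7) - 4744)*(-3176) = (3 - 4744)*(-3176) = -4741*(-3176) = 15057416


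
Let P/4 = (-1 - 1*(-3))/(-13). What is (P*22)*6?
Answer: -1056/13 ≈ -81.231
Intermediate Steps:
P = -8/13 (P = 4*((-1 - 1*(-3))/(-13)) = 4*((-1 + 3)*(-1/13)) = 4*(2*(-1/13)) = 4*(-2/13) = -8/13 ≈ -0.61539)
(P*22)*6 = -8/13*22*6 = -176/13*6 = -1056/13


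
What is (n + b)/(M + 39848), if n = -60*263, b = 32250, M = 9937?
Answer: 1098/3319 ≈ 0.33082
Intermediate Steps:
n = -15780
(n + b)/(M + 39848) = (-15780 + 32250)/(9937 + 39848) = 16470/49785 = 16470*(1/49785) = 1098/3319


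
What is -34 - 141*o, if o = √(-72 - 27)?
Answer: -34 - 423*I*√11 ≈ -34.0 - 1402.9*I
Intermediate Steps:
o = 3*I*√11 (o = √(-99) = 3*I*√11 ≈ 9.9499*I)
-34 - 141*o = -34 - 423*I*√11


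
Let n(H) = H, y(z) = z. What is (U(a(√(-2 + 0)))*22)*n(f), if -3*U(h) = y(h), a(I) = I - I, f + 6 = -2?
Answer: 0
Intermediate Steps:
f = -8 (f = -6 - 2 = -8)
a(I) = 0
U(h) = -h/3
(U(a(√(-2 + 0)))*22)*n(f) = (-⅓*0*22)*(-8) = (0*22)*(-8) = 0*(-8) = 0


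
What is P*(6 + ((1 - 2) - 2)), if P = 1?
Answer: 3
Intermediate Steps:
P*(6 + ((1 - 2) - 2)) = 1*(6 + ((1 - 2) - 2)) = 1*(6 + (-1 - 2)) = 1*(6 - 3) = 1*3 = 3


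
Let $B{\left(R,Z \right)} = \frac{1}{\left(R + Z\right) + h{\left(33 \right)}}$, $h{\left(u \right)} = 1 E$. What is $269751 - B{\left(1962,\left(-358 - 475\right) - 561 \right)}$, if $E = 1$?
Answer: $\frac{153488318}{569} \approx 2.6975 \cdot 10^{5}$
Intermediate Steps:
$h{\left(u \right)} = 1$ ($h{\left(u \right)} = 1 \cdot 1 = 1$)
$B{\left(R,Z \right)} = \frac{1}{1 + R + Z}$ ($B{\left(R,Z \right)} = \frac{1}{\left(R + Z\right) + 1} = \frac{1}{1 + R + Z}$)
$269751 - B{\left(1962,\left(-358 - 475\right) - 561 \right)} = 269751 - \frac{1}{1 + 1962 - 1394} = 269751 - \frac{1}{569} = \frac{153488318}{569}$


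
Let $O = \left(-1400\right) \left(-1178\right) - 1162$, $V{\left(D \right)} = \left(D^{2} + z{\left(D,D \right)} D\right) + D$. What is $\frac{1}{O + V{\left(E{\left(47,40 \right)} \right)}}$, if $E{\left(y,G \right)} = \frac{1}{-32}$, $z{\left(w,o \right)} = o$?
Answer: $\frac{512}{843795441} \approx 6.0678 \cdot 10^{-7}$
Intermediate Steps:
$E{\left(y,G \right)} = - \frac{1}{32}$
$V{\left(D \right)} = D + 2 D^{2}$ ($V{\left(D \right)} = \left(D^{2} + D D\right) + D = \left(D^{2} + D^{2}\right) + D = 2 D^{2} + D = D + 2 D^{2}$)
$O = 1648038$ ($O = 1649200 - 1162 = 1648038$)
$\frac{1}{O + V{\left(E{\left(47,40 \right)} \right)}} = \frac{1}{1648038 - \frac{1 + 2 \left(- \frac{1}{32}\right)}{32}} = \frac{1}{1648038 - \frac{1 - \frac{1}{16}}{32}} = \frac{1}{1648038 - \frac{15}{512}} = \frac{1}{\frac{843795441}{512}} = \frac{512}{843795441}$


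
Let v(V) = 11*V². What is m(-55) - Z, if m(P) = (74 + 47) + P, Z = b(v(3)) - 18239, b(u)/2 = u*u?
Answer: -1297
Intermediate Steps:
b(u) = 2*u² (b(u) = 2*(u*u) = 2*u²)
Z = 1363 (Z = 2*(11*3²)² - 18239 = 2*(11*9)² - 18239 = 2*99² - 18239 = 2*9801 - 18239 = 19602 - 18239 = 1363)
m(P) = 121 + P
m(-55) - Z = (121 - 55) - 1*1363 = 66 - 1363 = -1297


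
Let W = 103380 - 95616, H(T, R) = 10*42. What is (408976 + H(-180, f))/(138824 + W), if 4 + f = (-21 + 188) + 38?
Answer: 7873/2819 ≈ 2.7928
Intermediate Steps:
f = 201 (f = -4 + ((-21 + 188) + 38) = -4 + (167 + 38) = -4 + 205 = 201)
H(T, R) = 420
W = 7764
(408976 + H(-180, f))/(138824 + W) = (408976 + 420)/(138824 + 7764) = 409396/146588 = 409396*(1/146588) = 7873/2819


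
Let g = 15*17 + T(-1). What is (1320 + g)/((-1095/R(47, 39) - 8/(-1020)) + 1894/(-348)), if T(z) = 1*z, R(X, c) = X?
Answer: -364711540/6657621 ≈ -54.781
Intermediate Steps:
T(z) = z
g = 254 (g = 15*17 - 1 = 255 - 1 = 254)
(1320 + g)/((-1095/R(47, 39) - 8/(-1020)) + 1894/(-348)) = (1320 + 254)/((-1095/47 - 8/(-1020)) + 1894/(-348)) = 1574/((-1095*1/47 - 8*(-1/1020)) + 1894*(-1/348)) = 1574/((-1095/47 + 2/255) - 947/174) = 1574/(-279131/11985 - 947/174) = 1574/(-6657621/231710) = 1574*(-231710/6657621) = -364711540/6657621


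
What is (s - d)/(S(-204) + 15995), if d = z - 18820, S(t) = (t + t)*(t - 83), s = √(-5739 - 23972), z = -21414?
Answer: 40234/133091 + I*√29711/133091 ≈ 0.3023 + 0.0012951*I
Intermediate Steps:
s = I*√29711 (s = √(-29711) = I*√29711 ≈ 172.37*I)
S(t) = 2*t*(-83 + t) (S(t) = (2*t)*(-83 + t) = 2*t*(-83 + t))
d = -40234 (d = -21414 - 18820 = -40234)
(s - d)/(S(-204) + 15995) = (I*√29711 - 1*(-40234))/(2*(-204)*(-83 - 204) + 15995) = (I*√29711 + 40234)/(2*(-204)*(-287) + 15995) = (40234 + I*√29711)/(117096 + 15995) = (40234 + I*√29711)/133091 = (40234 + I*√29711)*(1/133091) = 40234/133091 + I*√29711/133091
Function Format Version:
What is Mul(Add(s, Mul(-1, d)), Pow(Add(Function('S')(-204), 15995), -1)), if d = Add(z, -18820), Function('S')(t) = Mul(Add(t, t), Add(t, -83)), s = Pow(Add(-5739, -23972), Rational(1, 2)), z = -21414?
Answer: Add(Rational(40234, 133091), Mul(Rational(1, 133091), I, Pow(29711, Rational(1, 2)))) ≈ Add(0.30230, Mul(0.0012951, I))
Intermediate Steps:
s = Mul(I, Pow(29711, Rational(1, 2))) (s = Pow(-29711, Rational(1, 2)) = Mul(I, Pow(29711, Rational(1, 2))) ≈ Mul(172.37, I))
Function('S')(t) = Mul(2, t, Add(-83, t)) (Function('S')(t) = Mul(Mul(2, t), Add(-83, t)) = Mul(2, t, Add(-83, t)))
d = -40234 (d = Add(-21414, -18820) = -40234)
Mul(Add(s, Mul(-1, d)), Pow(Add(Function('S')(-204), 15995), -1)) = Mul(Add(Mul(I, Pow(29711, Rational(1, 2))), Mul(-1, -40234)), Pow(Add(Mul(2, -204, Add(-83, -204)), 15995), -1)) = Mul(Add(Mul(I, Pow(29711, Rational(1, 2))), 40234), Pow(Add(Mul(2, -204, -287), 15995), -1)) = Mul(Add(40234, Mul(I, Pow(29711, Rational(1, 2)))), Pow(Add(117096, 15995), -1)) = Mul(Add(40234, Mul(I, Pow(29711, Rational(1, 2)))), Pow(133091, -1)) = Mul(Add(40234, Mul(I, Pow(29711, Rational(1, 2)))), Rational(1, 133091)) = Add(Rational(40234, 133091), Mul(Rational(1, 133091), I, Pow(29711, Rational(1, 2))))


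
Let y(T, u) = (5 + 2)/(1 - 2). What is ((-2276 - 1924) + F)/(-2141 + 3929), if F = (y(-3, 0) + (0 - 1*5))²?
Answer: -338/149 ≈ -2.2685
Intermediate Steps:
y(T, u) = -7 (y(T, u) = 7/(-1) = 7*(-1) = -7)
F = 144 (F = (-7 + (0 - 1*5))² = (-7 + (0 - 5))² = (-7 - 5)² = (-12)² = 144)
((-2276 - 1924) + F)/(-2141 + 3929) = ((-2276 - 1924) + 144)/(-2141 + 3929) = (-4200 + 144)/1788 = -4056*1/1788 = -338/149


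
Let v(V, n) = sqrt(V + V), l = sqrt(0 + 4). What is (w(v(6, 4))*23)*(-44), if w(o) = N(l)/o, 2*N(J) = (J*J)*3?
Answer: -1012*sqrt(3) ≈ -1752.8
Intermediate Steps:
l = 2 (l = sqrt(4) = 2)
N(J) = 3*J**2/2 (N(J) = ((J*J)*3)/2 = (J**2*3)/2 = (3*J**2)/2 = 3*J**2/2)
v(V, n) = sqrt(2)*sqrt(V) (v(V, n) = sqrt(2*V) = sqrt(2)*sqrt(V))
w(o) = 6/o (w(o) = ((3/2)*2**2)/o = ((3/2)*4)/o = 6/o)
(w(v(6, 4))*23)*(-44) = ((6/((sqrt(2)*sqrt(6))))*23)*(-44) = ((6/((2*sqrt(3))))*23)*(-44) = ((6*(sqrt(3)/6))*23)*(-44) = (sqrt(3)*23)*(-44) = (23*sqrt(3))*(-44) = -1012*sqrt(3)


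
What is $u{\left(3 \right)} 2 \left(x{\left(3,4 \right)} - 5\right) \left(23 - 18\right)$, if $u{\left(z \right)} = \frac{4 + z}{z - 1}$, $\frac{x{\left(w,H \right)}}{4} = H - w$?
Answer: $-35$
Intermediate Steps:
$x{\left(w,H \right)} = - 4 w + 4 H$ ($x{\left(w,H \right)} = 4 \left(H - w\right) = - 4 w + 4 H$)
$u{\left(z \right)} = \frac{4 + z}{-1 + z}$
$u{\left(3 \right)} 2 \left(x{\left(3,4 \right)} - 5\right) \left(23 - 18\right) = \frac{4 + 3}{-1 + 3} \cdot 2 \left(\left(\left(-4\right) 3 + 4 \cdot 4\right) - 5\right) \left(23 - 18\right) = \frac{1}{2} \cdot 7 \cdot 2 \left(\left(-12 + 16\right) - 5\right) 5 = \frac{1}{2} \cdot 7 \cdot 2 \left(4 - 5\right) 5 = \frac{7}{2} \cdot 2 \left(\left(-1\right) 5\right) = 7 \left(-5\right) = -35$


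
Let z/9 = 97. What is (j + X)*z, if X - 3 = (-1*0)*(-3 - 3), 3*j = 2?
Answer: 3201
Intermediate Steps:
j = ⅔ (j = (⅓)*2 = ⅔ ≈ 0.66667)
z = 873 (z = 9*97 = 873)
X = 3 (X = 3 + (-1*0)*(-3 - 3) = 3 + 0*(-6) = 3 + 0 = 3)
(j + X)*z = (⅔ + 3)*873 = (11/3)*873 = 3201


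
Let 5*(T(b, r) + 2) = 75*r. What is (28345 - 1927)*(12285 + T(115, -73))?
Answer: 295564584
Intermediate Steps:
T(b, r) = -2 + 15*r (T(b, r) = -2 + (75*r)/5 = -2 + 15*r)
(28345 - 1927)*(12285 + T(115, -73)) = (28345 - 1927)*(12285 + (-2 + 15*(-73))) = 26418*(12285 + (-2 - 1095)) = 26418*(12285 - 1097) = 26418*11188 = 295564584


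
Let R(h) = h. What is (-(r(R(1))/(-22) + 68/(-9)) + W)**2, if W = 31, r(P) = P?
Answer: 58415449/39204 ≈ 1490.0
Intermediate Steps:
(-(r(R(1))/(-22) + 68/(-9)) + W)**2 = (-(1/(-22) + 68/(-9)) + 31)**2 = (-(1*(-1/22) + 68*(-1/9)) + 31)**2 = (-(-1/22 - 68/9) + 31)**2 = (-1*(-1505/198) + 31)**2 = (1505/198 + 31)**2 = (7643/198)**2 = 58415449/39204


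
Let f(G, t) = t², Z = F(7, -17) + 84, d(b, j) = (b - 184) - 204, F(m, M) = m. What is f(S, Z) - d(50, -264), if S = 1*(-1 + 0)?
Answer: 8619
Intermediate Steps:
d(b, j) = -388 + b (d(b, j) = (-184 + b) - 204 = -388 + b)
Z = 91 (Z = 7 + 84 = 91)
S = -1 (S = 1*(-1) = -1)
f(S, Z) - d(50, -264) = 91² - (-388 + 50) = 8281 - 1*(-338) = 8281 + 338 = 8619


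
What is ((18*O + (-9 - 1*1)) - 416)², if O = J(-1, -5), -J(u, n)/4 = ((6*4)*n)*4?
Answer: 1165129956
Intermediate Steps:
J(u, n) = -384*n (J(u, n) = -4*(6*4)*n*4 = -4*24*n*4 = -384*n)
O = 1920 (O = -384*(-5) = 1920)
((18*O + (-9 - 1*1)) - 416)² = ((18*1920 + (-9 - 1*1)) - 416)² = ((34560 + (-9 - 1)) - 416)² = ((34560 - 10) - 416)² = (34550 - 416)² = 34134² = 1165129956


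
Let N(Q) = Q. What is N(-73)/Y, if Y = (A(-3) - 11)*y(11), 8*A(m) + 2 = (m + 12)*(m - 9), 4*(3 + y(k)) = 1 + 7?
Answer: -292/99 ≈ -2.9495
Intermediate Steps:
y(k) = -1 (y(k) = -3 + (1 + 7)/4 = -3 + (¼)*8 = -3 + 2 = -1)
A(m) = -¼ + (-9 + m)*(12 + m)/8 (A(m) = -¼ + ((m + 12)*(m - 9))/8 = -¼ + ((12 + m)*(-9 + m))/8 = -¼ + ((-9 + m)*(12 + m))/8 = -¼ + (-9 + m)*(12 + m)/8)
Y = 99/4 (Y = ((-55/4 + (⅛)*(-3)² + (3/8)*(-3)) - 11)*(-1) = ((-55/4 + (⅛)*9 - 9/8) - 11)*(-1) = ((-55/4 + 9/8 - 9/8) - 11)*(-1) = (-55/4 - 11)*(-1) = -99/4*(-1) = 99/4 ≈ 24.750)
N(-73)/Y = -73/99/4 = -73*4/99 = -292/99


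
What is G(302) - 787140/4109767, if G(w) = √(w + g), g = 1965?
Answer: -787140/4109767 + √2267 ≈ 47.422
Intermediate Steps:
G(w) = √(1965 + w) (G(w) = √(w + 1965) = √(1965 + w))
G(302) - 787140/4109767 = √(1965 + 302) - 787140/4109767 = √2267 - 787140*1/4109767 = √2267 - 787140/4109767 = -787140/4109767 + √2267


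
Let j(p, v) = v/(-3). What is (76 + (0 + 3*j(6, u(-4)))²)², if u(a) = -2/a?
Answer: 93025/16 ≈ 5814.1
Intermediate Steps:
j(p, v) = -v/3 (j(p, v) = v*(-⅓) = -v/3)
(76 + (0 + 3*j(6, u(-4)))²)² = (76 + (0 + 3*(-(-2)/(3*(-4))))²)² = (76 + (0 + 3*(-(-2)*(-1)/(3*4)))²)² = (76 + (0 + 3*(-⅓*½))²)² = (76 + (0 + 3*(-⅙))²)² = (76 + (0 - ½)²)² = (76 + (-½)²)² = (76 + ¼)² = (305/4)² = 93025/16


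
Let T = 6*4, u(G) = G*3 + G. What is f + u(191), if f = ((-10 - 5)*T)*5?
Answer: -1036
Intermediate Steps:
u(G) = 4*G (u(G) = 3*G + G = 4*G)
T = 24
f = -1800 (f = ((-10 - 5)*24)*5 = -15*24*5 = -360*5 = -1800)
f + u(191) = -1800 + 4*191 = -1800 + 764 = -1036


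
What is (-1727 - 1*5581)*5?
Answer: -36540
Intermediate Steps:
(-1727 - 1*5581)*5 = (-1727 - 5581)*5 = -7308*5 = -36540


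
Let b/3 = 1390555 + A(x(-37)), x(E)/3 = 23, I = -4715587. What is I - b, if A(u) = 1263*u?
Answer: -9148693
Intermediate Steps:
x(E) = 69 (x(E) = 3*23 = 69)
b = 4433106 (b = 3*(1390555 + 1263*69) = 3*(1390555 + 87147) = 3*1477702 = 4433106)
I - b = -4715587 - 1*4433106 = -4715587 - 4433106 = -9148693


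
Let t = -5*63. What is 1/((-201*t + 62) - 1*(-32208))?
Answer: 1/95585 ≈ 1.0462e-5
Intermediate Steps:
t = -315
1/((-201*t + 62) - 1*(-32208)) = 1/((-201*(-315) + 62) - 1*(-32208)) = 1/((63315 + 62) + 32208) = 1/(63377 + 32208) = 1/95585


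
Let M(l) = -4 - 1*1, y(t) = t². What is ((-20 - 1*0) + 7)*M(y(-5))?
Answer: 65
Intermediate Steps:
M(l) = -5 (M(l) = -4 - 1 = -5)
((-20 - 1*0) + 7)*M(y(-5)) = ((-20 - 1*0) + 7)*(-5) = ((-20 + 0) + 7)*(-5) = (-20 + 7)*(-5) = -13*(-5) = 65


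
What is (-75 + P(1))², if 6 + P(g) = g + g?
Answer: 6241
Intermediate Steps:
P(g) = -6 + 2*g (P(g) = -6 + (g + g) = -6 + 2*g)
(-75 + P(1))² = (-75 + (-6 + 2*1))² = (-75 + (-6 + 2))² = (-75 - 4)² = (-79)² = 6241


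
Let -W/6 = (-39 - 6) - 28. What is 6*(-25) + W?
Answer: 288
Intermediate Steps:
W = 438 (W = -6*((-39 - 6) - 28) = -6*(-45 - 28) = -6*(-73) = 438)
6*(-25) + W = 6*(-25) + 438 = -150 + 438 = 288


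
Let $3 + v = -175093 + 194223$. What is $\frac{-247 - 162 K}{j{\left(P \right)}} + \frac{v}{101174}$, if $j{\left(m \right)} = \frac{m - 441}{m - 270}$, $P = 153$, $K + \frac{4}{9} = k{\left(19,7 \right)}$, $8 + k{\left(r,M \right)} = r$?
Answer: $- \frac{1286677835}{1618784} \approx -794.84$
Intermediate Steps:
$k{\left(r,M \right)} = -8 + r$
$K = \frac{95}{9}$ ($K = - \frac{4}{9} + \left(-8 + 19\right) = - \frac{4}{9} + 11 = \frac{95}{9} \approx 10.556$)
$v = 19127$ ($v = -3 + \left(-175093 + 194223\right) = -3 + 19130 = 19127$)
$j{\left(m \right)} = \frac{-441 + m}{-270 + m}$
$\frac{-247 - 162 K}{j{\left(P \right)}} + \frac{v}{101174} = \frac{-247 - 1710}{\frac{1}{-270 + 153} \left(-441 + 153\right)} + \frac{19127}{101174} = \frac{-247 - 1710}{\frac{1}{-117} \left(-288\right)} + 19127 \cdot \frac{1}{101174} = - \frac{1957}{\left(- \frac{1}{117}\right) \left(-288\right)} + \frac{19127}{101174} = - \frac{1957}{\frac{32}{13}} + \frac{19127}{101174} = \left(-1957\right) \frac{13}{32} + \frac{19127}{101174} = - \frac{25441}{32} + \frac{19127}{101174} = - \frac{1286677835}{1618784}$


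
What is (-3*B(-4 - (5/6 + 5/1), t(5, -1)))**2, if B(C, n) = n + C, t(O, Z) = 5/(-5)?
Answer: 4225/4 ≈ 1056.3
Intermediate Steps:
t(O, Z) = -1 (t(O, Z) = 5*(-1/5) = -1)
B(C, n) = C + n
(-3*B(-4 - (5/6 + 5/1), t(5, -1)))**2 = (-3*((-4 - (5/6 + 5/1)) - 1))**2 = (-3*((-4 - (5*(1/6) + 5*1)) - 1))**2 = (-3*((-4 - (5/6 + 5)) - 1))**2 = (-3*((-4 - 1*35/6) - 1))**2 = (-3*((-4 - 35/6) - 1))**2 = (-3*(-59/6 - 1))**2 = (-3*(-65/6))**2 = (65/2)**2 = 4225/4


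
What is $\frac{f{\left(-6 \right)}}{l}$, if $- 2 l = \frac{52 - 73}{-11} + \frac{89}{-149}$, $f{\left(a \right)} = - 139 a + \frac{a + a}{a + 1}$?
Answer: $- \frac{6854298}{5375} \approx -1275.2$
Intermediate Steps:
$f{\left(a \right)} = - 139 a + \frac{2 a}{1 + a}$
$l = - \frac{1075}{1639}$ ($l = - \frac{\frac{52 - 73}{-11} + \frac{89}{-149}}{2} = - \frac{\left(-21\right) \left(- \frac{1}{11}\right) + 89 \left(- \frac{1}{149}\right)}{2} = - \frac{\frac{21}{11} - \frac{89}{149}}{2} = \left(- \frac{1}{2}\right) \frac{2150}{1639} = - \frac{1075}{1639} \approx -0.65589$)
$\frac{f{\left(-6 \right)}}{l} = \frac{\left(-1\right) \left(-6\right) \frac{1}{1 - 6} \left(137 + 139 \left(-6\right)\right)}{- \frac{1075}{1639}} = - \frac{1639 \left(\left(-1\right) \left(-6\right) \frac{1}{-5} \left(137 - 834\right)\right)}{1075} = - \frac{1639 \left(\left(-1\right) \left(-6\right) \left(- \frac{1}{5}\right) \left(-697\right)\right)}{1075} = \left(- \frac{1639}{1075}\right) \frac{4182}{5} = - \frac{6854298}{5375}$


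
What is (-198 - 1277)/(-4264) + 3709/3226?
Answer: 10286763/6877832 ≈ 1.4956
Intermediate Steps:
(-198 - 1277)/(-4264) + 3709/3226 = -1475*(-1/4264) + 3709*(1/3226) = 1475/4264 + 3709/3226 = 10286763/6877832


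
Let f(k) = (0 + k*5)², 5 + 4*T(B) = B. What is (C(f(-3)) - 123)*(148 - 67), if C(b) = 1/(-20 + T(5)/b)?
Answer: -199341/20 ≈ -9967.0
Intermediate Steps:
T(B) = -5/4 + B/4
f(k) = 25*k² (f(k) = (0 + 5*k)² = (5*k)² = 25*k²)
C(b) = -1/20 (C(b) = 1/(-20 + (-5/4 + (¼)*5)/b) = 1/(-20 + (-5/4 + 5/4)/b) = 1/(-20 + 0/b) = 1/(-20 + 0) = 1/(-20) = -1/20)
(C(f(-3)) - 123)*(148 - 67) = (-1/20 - 123)*(148 - 67) = -2461/20*81 = -199341/20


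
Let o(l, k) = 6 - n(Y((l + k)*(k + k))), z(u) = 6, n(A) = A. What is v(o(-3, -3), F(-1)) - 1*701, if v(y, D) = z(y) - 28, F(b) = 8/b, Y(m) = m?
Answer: -723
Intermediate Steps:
o(l, k) = 6 - 2*k*(k + l) (o(l, k) = 6 - (l + k)*(k + k) = 6 - (k + l)*2*k = 6 - 2*k*(k + l))
v(y, D) = -22 (v(y, D) = 6 - 28 = -22)
v(o(-3, -3), F(-1)) - 1*701 = -22 - 1*701 = -22 - 701 = -723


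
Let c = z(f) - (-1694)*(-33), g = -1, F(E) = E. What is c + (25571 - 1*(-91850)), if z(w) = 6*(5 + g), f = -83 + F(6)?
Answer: 61543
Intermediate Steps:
f = -77 (f = -83 + 6 = -77)
z(w) = 24 (z(w) = 6*(5 - 1) = 6*4 = 24)
c = -55878 (c = 24 - (-1694)*(-33) = 24 - 1*55902 = 24 - 55902 = -55878)
c + (25571 - 1*(-91850)) = -55878 + (25571 - 1*(-91850)) = -55878 + (25571 + 91850) = -55878 + 117421 = 61543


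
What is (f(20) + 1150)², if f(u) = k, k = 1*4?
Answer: 1331716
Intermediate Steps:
k = 4
f(u) = 4
(f(20) + 1150)² = (4 + 1150)² = 1154² = 1331716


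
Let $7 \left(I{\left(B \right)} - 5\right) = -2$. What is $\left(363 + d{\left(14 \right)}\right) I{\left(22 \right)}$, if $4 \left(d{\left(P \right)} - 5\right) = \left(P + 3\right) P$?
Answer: $\frac{28215}{14} \approx 2015.4$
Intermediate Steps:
$I{\left(B \right)} = \frac{33}{7}$ ($I{\left(B \right)} = 5 + \frac{1}{7} \left(-2\right) = 5 - \frac{2}{7} = \frac{33}{7}$)
$d{\left(P \right)} = 5 + \frac{P \left(3 + P\right)}{4}$ ($d{\left(P \right)} = 5 + \frac{\left(P + 3\right) P}{4} = 5 + \frac{\left(3 + P\right) P}{4} = 5 + \frac{P \left(3 + P\right)}{4}$)
$\left(363 + d{\left(14 \right)}\right) I{\left(22 \right)} = \left(363 + \left(5 + \frac{14^{2}}{4} + \frac{3}{4} \cdot 14\right)\right) \frac{33}{7} = \left(363 + \left(5 + \frac{1}{4} \cdot 196 + \frac{21}{2}\right)\right) \frac{33}{7} = \left(363 + \left(5 + 49 + \frac{21}{2}\right)\right) \frac{33}{7} = \left(363 + \frac{129}{2}\right) \frac{33}{7} = \frac{855}{2} \cdot \frac{33}{7} = \frac{28215}{14}$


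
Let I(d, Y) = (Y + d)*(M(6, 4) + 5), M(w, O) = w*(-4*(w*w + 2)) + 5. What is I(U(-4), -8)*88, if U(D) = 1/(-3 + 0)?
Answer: 1984400/3 ≈ 6.6147e+5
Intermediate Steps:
U(D) = -⅓ (U(D) = 1/(-3) = -⅓)
M(w, O) = 5 + w*(-8 - 4*w²) (M(w, O) = w*(-4*(w² + 2)) + 5 = w*(-4*(2 + w²)) + 5 = w*(-8 - 4*w²) + 5 = 5 + w*(-8 - 4*w²))
I(d, Y) = -902*Y - 902*d (I(d, Y) = (Y + d)*((5 - 8*6 - 4*6³) + 5) = (Y + d)*((5 - 48 - 4*216) + 5) = (Y + d)*((5 - 48 - 864) + 5) = (Y + d)*(-907 + 5) = (Y + d)*(-902) = -902*Y - 902*d)
I(U(-4), -8)*88 = (-902*(-8) - 902*(-⅓))*88 = (7216 + 902/3)*88 = (22550/3)*88 = 1984400/3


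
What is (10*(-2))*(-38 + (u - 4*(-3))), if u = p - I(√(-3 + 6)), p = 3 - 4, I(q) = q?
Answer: 540 + 20*√3 ≈ 574.64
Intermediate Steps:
p = -1
u = -1 - √3 (u = -1 - √(-3 + 6) = -1 - √3 ≈ -2.7321)
(10*(-2))*(-38 + (u - 4*(-3))) = (10*(-2))*(-38 + ((-1 - √3) - 4*(-3))) = -20*(-38 + ((-1 - √3) + 12)) = -20*(-38 + (11 - √3)) = -20*(-27 - √3) = 540 + 20*√3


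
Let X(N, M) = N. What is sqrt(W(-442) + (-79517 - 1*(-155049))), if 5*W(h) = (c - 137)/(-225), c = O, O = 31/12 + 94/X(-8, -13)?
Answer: sqrt(15295256310)/450 ≈ 274.83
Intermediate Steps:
O = -55/6 (O = 31/12 + 94/(-8) = 31*(1/12) + 94*(-1/8) = 31/12 - 47/4 = -55/6 ≈ -9.1667)
c = -55/6 ≈ -9.1667
W(h) = 877/6750 (W(h) = ((-55/6 - 137)/(-225))/5 = (-877/6*(-1/225))/5 = (1/5)*(877/1350) = 877/6750)
sqrt(W(-442) + (-79517 - 1*(-155049))) = sqrt(877/6750 + (-79517 - 1*(-155049))) = sqrt(877/6750 + (-79517 + 155049)) = sqrt(877/6750 + 75532) = sqrt(509841877/6750) = sqrt(15295256310)/450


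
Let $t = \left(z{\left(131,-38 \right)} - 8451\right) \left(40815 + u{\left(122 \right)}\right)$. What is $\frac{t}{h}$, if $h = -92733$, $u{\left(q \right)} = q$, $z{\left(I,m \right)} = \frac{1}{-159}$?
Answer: $\frac{55007456270}{14744547} \approx 3730.7$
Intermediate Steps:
$z{\left(I,m \right)} = - \frac{1}{159}$
$t = - \frac{55007456270}{159}$ ($t = \left(- \frac{1}{159} - 8451\right) \left(40815 + 122\right) = \left(- \frac{1343710}{159}\right) 40937 = - \frac{55007456270}{159} \approx -3.4596 \cdot 10^{8}$)
$\frac{t}{h} = - \frac{55007456270}{159 \left(-92733\right)} = \left(- \frac{55007456270}{159}\right) \left(- \frac{1}{92733}\right) = \frac{55007456270}{14744547}$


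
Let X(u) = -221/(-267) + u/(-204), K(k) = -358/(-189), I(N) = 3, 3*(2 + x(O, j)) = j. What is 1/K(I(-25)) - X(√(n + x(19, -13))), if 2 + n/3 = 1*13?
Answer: -28655/95586 + √15/153 ≈ -0.27447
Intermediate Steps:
x(O, j) = -2 + j/3
n = 33 (n = -6 + 3*(1*13) = -6 + 3*13 = -6 + 39 = 33)
K(k) = 358/189 (K(k) = -358*(-1/189) = 358/189)
X(u) = 221/267 - u/204 (X(u) = -221*(-1/267) + u*(-1/204) = 221/267 - u/204)
1/K(I(-25)) - X(√(n + x(19, -13))) = 1/(358/189) - (221/267 - √(33 + (-2 + (⅓)*(-13)))/204) = 189/358 - (221/267 - √(33 + (-2 - 13/3))/204) = 189/358 - (221/267 - √(33 - 19/3)/204) = 189/358 - (221/267 - √15/153) = 189/358 + (-221/267 + √15/153) = -28655/95586 + √15/153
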